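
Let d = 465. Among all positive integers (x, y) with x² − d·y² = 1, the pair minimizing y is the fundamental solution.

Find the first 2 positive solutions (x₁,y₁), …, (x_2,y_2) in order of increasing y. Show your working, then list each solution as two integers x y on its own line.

√465 = [21; 1,1,3,2,2,2,3,1,1,42, …], period ℓ=10 (even) → k=9
a_0=21:  p_0=21·1+0=21,  q_0=21·0+1=1
a_1=1:  p_1=1·21+1=22,  q_1=1·1+0=1
…
a_3=3:  p_3=3·43+22=151,  q_3=3·2+1=7
a_4=2:  p_4=2·151+43=345,  q_4=2·7+2=16
…
a_6=2:  p_6=2·841+345=2027,  q_6=2·39+16=94
a_7=3:  p_7=3·2027+841=6922,  q_7=3·94+39=321
a_8=1:  p_8=1·6922+2027=8949,  q_8=1·321+94=415
a_9=1:  p_9=1·8949+6922=15871,  q_9=1·415+321=736
fundamental: x₁=15871, y₁=736  (since 251888641 − 465·541696 = 1)
(x_2, y_2) = (15871·15871 + 465·736·736, 15871·736 + 736·15871) = (503777281, 23362112)

15871 736
503777281 23362112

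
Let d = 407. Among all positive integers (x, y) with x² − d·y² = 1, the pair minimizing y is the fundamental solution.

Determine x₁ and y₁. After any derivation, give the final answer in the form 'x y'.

[20; 5,1,2,1,5,40] for √407; ℓ=6 ⇒ convergent index 5
k=0  a_k=20  p_k/q_k = 20/1
…
k=2  a_k=1  p_k/q_k = 121/6
k=3  a_k=2  p_k/q_k = 343/17
k=4  a_k=1  p_k/q_k = 464/23
k=5  a_k=5  p_k/q_k = 2663/132
(x₁, y₁) = (2663, 132);  2663² − 407·132² = 1 ✓

2663 132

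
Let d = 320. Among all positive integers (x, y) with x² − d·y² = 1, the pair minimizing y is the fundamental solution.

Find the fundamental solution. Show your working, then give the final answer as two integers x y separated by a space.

161 9

[17; 1,7,1,34] for √320; ℓ=4 ⇒ convergent index 3
step 0: (17, 1)  from 17·(1,0) + (0,1)
…
step 2: (143, 8)  from 7·(18,1) + (17,1)
step 3: (161, 9)  from 1·(143,8) + (18,1)
→ (161, 9).  Check: 161²=25921, 320·9²=25920, difference 1.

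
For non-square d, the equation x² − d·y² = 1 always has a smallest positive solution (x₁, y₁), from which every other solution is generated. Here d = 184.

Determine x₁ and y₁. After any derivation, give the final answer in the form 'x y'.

24335 1794

d=184: √d = [13; 1,1,3,2,1,2,1,2,3,1,1,26] (ℓ=12, even), read p_11/q_11
a_0=13:  p_0=13·1+0=13,  q_0=13·0+1=1
a_1=1:  p_1=1·13+1=14,  q_1=1·1+0=1
…
a_3=3:  p_3=3·27+14=95,  q_3=3·2+1=7
a_4=2:  p_4=2·95+27=217,  q_4=2·7+2=16
…
a_6=2:  p_6=2·312+217=841,  q_6=2·23+16=62
…
a_8=2:  p_8=2·1153+841=3147,  q_8=2·85+62=232
…
a_10=1:  p_10=1·10594+3147=13741,  q_10=1·781+232=1013
a_11=1:  p_11=1·13741+10594=24335,  q_11=1·1013+781=1794
fundamental: x₁=24335, y₁=1794  (since 592192225 − 184·3218436 = 1)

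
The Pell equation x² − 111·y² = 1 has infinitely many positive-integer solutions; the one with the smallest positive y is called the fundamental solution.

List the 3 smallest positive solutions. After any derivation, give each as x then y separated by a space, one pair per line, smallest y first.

295 28
174049 16520
102688615 9746772

√111 → a₀=10, period (1,1,6,1,1,20); ℓ=6 even so k=5
a_0=10:  p_0=10·1+0=10,  q_0=10·0+1=1
a_1=1:  p_1=1·10+1=11,  q_1=1·1+0=1
a_2=1:  p_2=1·11+10=21,  q_2=1·1+1=2
…
a_4=1:  p_4=1·137+21=158,  q_4=1·13+2=15
a_5=1:  p_5=1·158+137=295,  q_5=1·15+13=28
fundamental: x₁=295, y₁=28  (since 87025 − 111·784 = 1)
(295+28√111)^2 = 174049 + 16520√111
(295+28√111)^3 = 102688615 + 9746772√111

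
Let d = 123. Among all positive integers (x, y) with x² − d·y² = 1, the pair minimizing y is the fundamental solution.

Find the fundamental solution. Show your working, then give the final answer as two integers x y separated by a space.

√123 → a₀=11, period (11,22); ℓ=2 even so k=1
i=0: a=11 ⇒ p=11, q=1
i=1: a=11 ⇒ p=122, q=11
(x₁, y₁) = (122, 11);  122² − 123·11² = 1 ✓

122 11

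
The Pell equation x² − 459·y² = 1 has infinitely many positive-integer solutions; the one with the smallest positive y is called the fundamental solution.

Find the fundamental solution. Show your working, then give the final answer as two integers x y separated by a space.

√459 → a₀=21, period (2,2,1,4,21,4,1,2,2,42); ℓ=10 even so k=9
step 0: (21, 1)  from 21·(1,0) + (0,1)
step 1: (43, 2)  from 2·(21,1) + (1,0)
step 2: (107, 5)  from 2·(43,2) + (21,1)
…
step 5: (14997, 700)  from 21·(707,33) + (150,7)
…
step 7: (75692, 3533)  from 1·(60695,2833) + (14997,700)
step 8: (212079, 9899)  from 2·(75692,3533) + (60695,2833)
step 9: (499850, 23331)  from 2·(212079,9899) + (75692,3533)
(x₁, y₁) = (499850, 23331);  499850² − 459·23331² = 1 ✓

499850 23331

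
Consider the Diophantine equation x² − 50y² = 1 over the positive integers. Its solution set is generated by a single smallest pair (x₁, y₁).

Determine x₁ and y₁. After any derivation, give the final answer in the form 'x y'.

99 14

[7; 14] for √50; ℓ=1 ⇒ convergent index 1
i=0: a=7 ⇒ p=7, q=1
i=1: a=14 ⇒ p=99, q=14
→ (99, 14).  Check: 99²=9801, 50·14²=9800, difference 1.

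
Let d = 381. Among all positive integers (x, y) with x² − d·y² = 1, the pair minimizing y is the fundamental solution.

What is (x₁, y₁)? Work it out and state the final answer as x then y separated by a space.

d=381: √d = [19; 1,1,12,1,1,38] (ℓ=6, even), read p_5/q_5
step 0: (19, 1)  from 19·(1,0) + (0,1)
…
step 4: (527, 27)  from 1·(488,25) + (39,2)
step 5: (1015, 52)  from 1·(527,27) + (488,25)
fundamental: x₁=1015, y₁=52  (since 1030225 − 381·2704 = 1)

1015 52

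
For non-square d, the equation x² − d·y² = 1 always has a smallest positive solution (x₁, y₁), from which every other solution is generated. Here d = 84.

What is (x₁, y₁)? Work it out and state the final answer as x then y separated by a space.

√84 = [9; 6,18, …], period ℓ=2 (even) → k=1
step 0: (9, 1)  from 9·(1,0) + (0,1)
step 1: (55, 6)  from 6·(9,1) + (1,0)
(x₁, y₁) = (55, 6);  55² − 84·6² = 1 ✓

55 6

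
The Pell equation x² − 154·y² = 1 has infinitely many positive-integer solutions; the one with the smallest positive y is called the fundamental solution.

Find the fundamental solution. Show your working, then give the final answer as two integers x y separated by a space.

21295 1716

[12; 2,2,3,1,2,1,3,2,2,24] for √154; ℓ=10 ⇒ convergent index 9
step 0: (12, 1)  from 12·(1,0) + (0,1)
…
step 8: (8724, 703)  from 2·(3847,310) + (1030,83)
step 9: (21295, 1716)  from 2·(8724,703) + (3847,310)
fundamental: x₁=21295, y₁=1716  (since 453477025 − 154·2944656 = 1)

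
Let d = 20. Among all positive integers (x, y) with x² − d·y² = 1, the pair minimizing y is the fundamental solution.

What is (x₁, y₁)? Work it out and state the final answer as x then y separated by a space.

9 2

d=20: √d = [4; 2,8] (ℓ=2, even), read p_1/q_1
k=0  a_k=4  p_k/q_k = 4/1
k=1  a_k=2  p_k/q_k = 9/2
fundamental: x₁=9, y₁=2  (since 81 − 20·4 = 1)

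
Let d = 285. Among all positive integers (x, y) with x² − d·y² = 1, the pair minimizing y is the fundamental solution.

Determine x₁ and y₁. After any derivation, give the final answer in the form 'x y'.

√285 = [16; 1,7,2,7,1,32, …], period ℓ=6 (even) → k=5
a_0=16:  p_0=16·1+0=16,  q_0=16·0+1=1
a_1=1:  p_1=1·16+1=17,  q_1=1·1+0=1
…
a_4=7:  p_4=7·287+135=2144,  q_4=7·17+8=127
a_5=1:  p_5=1·2144+287=2431,  q_5=1·127+17=144
→ (2431, 144).  Check: 2431²=5909761, 285·144²=5909760, difference 1.

2431 144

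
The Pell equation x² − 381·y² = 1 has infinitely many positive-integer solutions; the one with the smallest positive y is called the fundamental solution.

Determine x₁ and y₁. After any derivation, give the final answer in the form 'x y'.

√381 → a₀=19, period (1,1,12,1,1,38); ℓ=6 even so k=5
k=0  a_k=19  p_k/q_k = 19/1
k=1  a_k=1  p_k/q_k = 20/1
k=2  a_k=1  p_k/q_k = 39/2
k=3  a_k=12  p_k/q_k = 488/25
k=4  a_k=1  p_k/q_k = 527/27
k=5  a_k=1  p_k/q_k = 1015/52
(x₁, y₁) = (1015, 52);  1015² − 381·52² = 1 ✓

1015 52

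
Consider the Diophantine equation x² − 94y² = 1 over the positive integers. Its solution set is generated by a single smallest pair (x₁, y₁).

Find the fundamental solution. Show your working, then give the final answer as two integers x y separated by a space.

√94 → a₀=9, period (1,2,3,1,1,…,2,1,18); ℓ=16 even so k=15
a_0=9:  p_0=9·1+0=9,  q_0=9·0+1=1
…
a_4=1:  p_4=1·97+29=126,  q_4=1·10+3=13
…
a_6=5:  p_6=5·223+126=1241,  q_6=5·23+13=128
…
a_14=2:  p_14=2·652934+184493=1490361,  q_14=2·67345+19029=153719
a_15=1:  p_15=1·1490361+652934=2143295,  q_15=1·153719+67345=221064
→ (2143295, 221064).  Check: 2143295²=4593713457025, 94·221064²=4593713457024, difference 1.

2143295 221064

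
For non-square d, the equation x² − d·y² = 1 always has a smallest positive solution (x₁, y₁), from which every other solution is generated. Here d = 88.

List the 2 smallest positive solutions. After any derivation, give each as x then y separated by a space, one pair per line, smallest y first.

√88 → a₀=9, period (2,1,1,1,2,18); ℓ=6 even so k=5
i=0: a=9 ⇒ p=9, q=1
…
i=3: a=1 ⇒ p=47, q=5
i=4: a=1 ⇒ p=75, q=8
i=5: a=2 ⇒ p=197, q=21
fundamental: x₁=197, y₁=21  (since 38809 − 88·441 = 1)
k=2:  x_2 = 197·197+88·21·21 = 77617,  y_2 = 197·21+21·197 = 8274

197 21
77617 8274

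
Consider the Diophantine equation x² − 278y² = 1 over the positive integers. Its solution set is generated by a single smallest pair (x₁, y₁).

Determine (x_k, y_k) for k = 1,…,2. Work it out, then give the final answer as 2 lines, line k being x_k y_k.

√278 = [16; 1,2,16,2,1,32, …], period ℓ=6 (even) → k=5
a_0=16:  p_0=16·1+0=16,  q_0=16·0+1=1
a_1=1:  p_1=1·16+1=17,  q_1=1·1+0=1
…
a_3=16:  p_3=16·50+17=817,  q_3=16·3+1=49
a_4=2:  p_4=2·817+50=1684,  q_4=2·49+3=101
a_5=1:  p_5=1·1684+817=2501,  q_5=1·101+49=150
→ (2501, 150).  Check: 2501²=6255001, 278·150²=6255000, difference 1.
(x_2, y_2) = (2501·2501 + 278·150·150, 2501·150 + 150·2501) = (12510001, 750300)

2501 150
12510001 750300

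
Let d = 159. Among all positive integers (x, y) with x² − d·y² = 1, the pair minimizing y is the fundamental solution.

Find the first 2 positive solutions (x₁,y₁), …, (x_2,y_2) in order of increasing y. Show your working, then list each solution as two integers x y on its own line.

d=159: √d = [12; 1,1,1,1,3,1,1,1,1,24] (ℓ=10, even), read p_9/q_9
step 0: (12, 1)  from 12·(1,0) + (0,1)
step 1: (13, 1)  from 1·(12,1) + (1,0)
step 2: (25, 2)  from 1·(13,1) + (12,1)
…
step 4: (63, 5)  from 1·(38,3) + (25,2)
step 5: (227, 18)  from 3·(63,5) + (38,3)
step 6: (290, 23)  from 1·(227,18) + (63,5)
step 7: (517, 41)  from 1·(290,23) + (227,18)
step 8: (807, 64)  from 1·(517,41) + (290,23)
step 9: (1324, 105)  from 1·(807,64) + (517,41)
→ (1324, 105).  Check: 1324²=1752976, 159·105²=1752975, difference 1.
k=2:  x_2 = 1324·1324+159·105·105 = 3505951,  y_2 = 1324·105+105·1324 = 278040

1324 105
3505951 278040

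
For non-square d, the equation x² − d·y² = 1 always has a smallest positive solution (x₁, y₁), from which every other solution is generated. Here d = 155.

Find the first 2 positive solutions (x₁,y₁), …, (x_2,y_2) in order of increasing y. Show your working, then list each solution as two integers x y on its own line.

d=155: √d = [12; 2,4,2,24] (ℓ=4, even), read p_3/q_3
k=0  a_k=12  p_k/q_k = 12/1
…
k=2  a_k=4  p_k/q_k = 112/9
k=3  a_k=2  p_k/q_k = 249/20
(x₁, y₁) = (249, 20);  249² − 155·20² = 1 ✓
k=2:  x_2 = 249·249+155·20·20 = 124001,  y_2 = 249·20+20·249 = 9960

249 20
124001 9960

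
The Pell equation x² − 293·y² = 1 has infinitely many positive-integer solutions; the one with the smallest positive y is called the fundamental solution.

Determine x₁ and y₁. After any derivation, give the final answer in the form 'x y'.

12320649 719780

√293 = [17; 8,1,1,8,34, …], period ℓ=5 (odd) → k=9
step 0: (17, 1)  from 17·(1,0) + (0,1)
…
step 2: (154, 9)  from 1·(137,8) + (17,1)
step 3: (291, 17)  from 1·(154,9) + (137,8)
…
step 8: (1444507, 84389)  from 1·(764593,44668) + (679914,39721)
step 9: (12320649, 719780)  from 8·(1444507,84389) + (764593,44668)
fundamental: x₁=12320649, y₁=719780  (since 151798391781201 − 293·518083248400 = 1)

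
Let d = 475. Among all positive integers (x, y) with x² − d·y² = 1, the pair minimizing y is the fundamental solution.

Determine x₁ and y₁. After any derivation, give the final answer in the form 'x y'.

d=475: √d = [21; 1,3,1,6,2,6,1,3,1,42] (ℓ=10, even), read p_9/q_9
i=0: a=21 ⇒ p=21, q=1
i=1: a=1 ⇒ p=22, q=1
i=2: a=3 ⇒ p=87, q=4
i=3: a=1 ⇒ p=109, q=5
…
i=8: a=3 ⇒ p=45921, q=2107
i=9: a=1 ⇒ p=57799, q=2652
fundamental: x₁=57799, y₁=2652  (since 3340724401 − 475·7033104 = 1)

57799 2652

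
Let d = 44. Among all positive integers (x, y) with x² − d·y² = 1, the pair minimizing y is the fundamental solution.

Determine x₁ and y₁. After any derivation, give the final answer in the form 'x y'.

d=44: √d = [6; 1,1,1,2,1,1,1,12] (ℓ=8, even), read p_7/q_7
i=0: a=6 ⇒ p=6, q=1
i=1: a=1 ⇒ p=7, q=1
i=2: a=1 ⇒ p=13, q=2
i=3: a=1 ⇒ p=20, q=3
…
i=5: a=1 ⇒ p=73, q=11
i=6: a=1 ⇒ p=126, q=19
i=7: a=1 ⇒ p=199, q=30
→ (199, 30).  Check: 199²=39601, 44·30²=39600, difference 1.

199 30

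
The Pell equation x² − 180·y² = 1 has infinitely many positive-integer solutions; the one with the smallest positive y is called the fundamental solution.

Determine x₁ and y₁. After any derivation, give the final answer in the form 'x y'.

161 12

[13; 2,2,2,26] for √180; ℓ=4 ⇒ convergent index 3
i=0: a=13 ⇒ p=13, q=1
…
i=2: a=2 ⇒ p=67, q=5
i=3: a=2 ⇒ p=161, q=12
(x₁, y₁) = (161, 12);  161² − 180·12² = 1 ✓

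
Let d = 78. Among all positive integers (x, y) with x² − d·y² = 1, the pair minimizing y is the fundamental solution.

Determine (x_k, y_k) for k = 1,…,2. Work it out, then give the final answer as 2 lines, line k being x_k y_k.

d=78: √d = [8; 1,4,1,16] (ℓ=4, even), read p_3/q_3
i=0: a=8 ⇒ p=8, q=1
i=1: a=1 ⇒ p=9, q=1
i=2: a=4 ⇒ p=44, q=5
i=3: a=1 ⇒ p=53, q=6
(x₁, y₁) = (53, 6);  53² − 78·6² = 1 ✓
(x_2, y_2) = (53·53 + 78·6·6, 53·6 + 6·53) = (5617, 636)

53 6
5617 636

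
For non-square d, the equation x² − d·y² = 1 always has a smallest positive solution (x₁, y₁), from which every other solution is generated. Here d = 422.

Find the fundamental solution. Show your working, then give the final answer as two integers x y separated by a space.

[20; 1,1,5,2,1,…,1,1,40] for √422; ℓ=14 ⇒ convergent index 13
i=0: a=20 ⇒ p=20, q=1
i=1: a=1 ⇒ p=21, q=1
i=2: a=1 ⇒ p=41, q=2
…
i=4: a=2 ⇒ p=493, q=24
i=5: a=1 ⇒ p=719, q=35
i=6: a=3 ⇒ p=2650, q=129
…
i=8: a=3 ⇒ p=163807, q=7974
…
i=12: a=1 ⇒ p=3810680, q=185501
i=13: a=1 ⇒ p=7022501, q=341850
fundamental: x₁=7022501, y₁=341850  (since 49315520295001 − 422·116861422500 = 1)

7022501 341850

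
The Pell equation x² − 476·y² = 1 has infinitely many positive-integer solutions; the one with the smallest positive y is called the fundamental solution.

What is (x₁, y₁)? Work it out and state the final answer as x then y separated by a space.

28799 1320

[21; 1,4,2,10,2,4,1,42] for √476; ℓ=8 ⇒ convergent index 7
a_0=21:  p_0=21·1+0=21,  q_0=21·0+1=1
a_1=1:  p_1=1·21+1=22,  q_1=1·1+0=1
a_2=4:  p_2=4·22+21=109,  q_2=4·1+1=5
a_3=2:  p_3=2·109+22=240,  q_3=2·5+1=11
…
a_5=2:  p_5=2·2509+240=5258,  q_5=2·115+11=241
a_6=4:  p_6=4·5258+2509=23541,  q_6=4·241+115=1079
a_7=1:  p_7=1·23541+5258=28799,  q_7=1·1079+241=1320
fundamental: x₁=28799, y₁=1320  (since 829382401 − 476·1742400 = 1)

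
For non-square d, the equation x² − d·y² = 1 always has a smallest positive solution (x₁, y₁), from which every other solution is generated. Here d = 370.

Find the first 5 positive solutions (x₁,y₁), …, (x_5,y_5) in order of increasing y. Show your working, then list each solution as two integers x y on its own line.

213859 11118
91471343761 4755368724
39123940210553539 2033956799880714
16734013458886067250241 869959934526623861928
7157438768568706971928026499 372097523273824548176239590

√370 → a₀=19, period (4,4,38); ℓ=3 odd so k=5
step 0: (19, 1)  from 19·(1,0) + (0,1)
…
step 3: (12503, 650)  from 38·(327,17) + (77,4)
step 4: (50339, 2617)  from 4·(12503,650) + (327,17)
step 5: (213859, 11118)  from 4·(50339,2617) + (12503,650)
(x₁, y₁) = (213859, 11118);  213859² − 370·11118² = 1 ✓
(x_2, y_2) = (213859·213859 + 370·11118·11118, 213859·11118 + 11118·213859) = (91471343761, 4755368724)
(x_3, y_3) = (213859·91471343761 + 370·11118·4755368724, 213859·4755368724 + 11118·91471343761) = (39123940210553539, 2033956799880714)
(x_4, y_4) = (213859·39123940210553539 + 370·11118·2033956799880714, 213859·2033956799880714 + 11118·39123940210553539) = (16734013458886067250241, 869959934526623861928)
(x_5, y_5) = (213859·16734013458886067250241 + 370·11118·869959934526623861928, 213859·869959934526623861928 + 11118·16734013458886067250241) = (7157438768568706971928026499, 372097523273824548176239590)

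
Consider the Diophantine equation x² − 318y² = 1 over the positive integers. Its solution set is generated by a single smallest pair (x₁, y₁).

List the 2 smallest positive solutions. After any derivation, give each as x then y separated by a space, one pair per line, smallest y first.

107 6
22897 1284

√318 → a₀=17, period (1,4,1,34); ℓ=4 even so k=3
k=0  a_k=17  p_k/q_k = 17/1
k=1  a_k=1  p_k/q_k = 18/1
k=2  a_k=4  p_k/q_k = 89/5
k=3  a_k=1  p_k/q_k = 107/6
(x₁, y₁) = (107, 6);  107² − 318·6² = 1 ✓
(107+6√318)^2 = 22897 + 1284√318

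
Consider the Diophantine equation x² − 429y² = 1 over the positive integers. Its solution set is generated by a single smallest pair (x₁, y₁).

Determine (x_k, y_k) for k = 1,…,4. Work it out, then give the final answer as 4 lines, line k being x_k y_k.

1524095 73584
4645731138049 224298012960
14161071197688057215 683702960124468816
43165635614076113391052801 2084056526021580302230080

[20; 1,2,2,9,1,12,1,9,2,2,1,40] for √429; ℓ=12 ⇒ convergent index 11
k=0  a_k=20  p_k/q_k = 20/1
k=1  a_k=1  p_k/q_k = 21/1
k=2  a_k=2  p_k/q_k = 62/3
k=3  a_k=2  p_k/q_k = 145/7
k=4  a_k=9  p_k/q_k = 1367/66
k=5  a_k=1  p_k/q_k = 1512/73
k=6  a_k=12  p_k/q_k = 19511/942
…
k=8  a_k=9  p_k/q_k = 208718/10077
k=9  a_k=2  p_k/q_k = 438459/21169
k=10  a_k=2  p_k/q_k = 1085636/52415
k=11  a_k=1  p_k/q_k = 1524095/73584
(x₁, y₁) = (1524095, 73584);  1524095² − 429·73584² = 1 ✓
k=2:  x_2 = 1524095·1524095+429·73584·73584 = 4645731138049,  y_2 = 1524095·73584+73584·1524095 = 224298012960
k=3:  x_3 = 1524095·4645731138049+429·73584·224298012960 = 14161071197688057215,  y_3 = 1524095·224298012960+73584·4645731138049 = 683702960124468816
k=4:  x_4 = 1524095·14161071197688057215+429·73584·683702960124468816 = 43165635614076113391052801,  y_4 = 1524095·683702960124468816+73584·14161071197688057215 = 2084056526021580302230080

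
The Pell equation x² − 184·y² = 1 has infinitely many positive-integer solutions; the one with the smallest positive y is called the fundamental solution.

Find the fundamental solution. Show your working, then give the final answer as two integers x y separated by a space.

d=184: √d = [13; 1,1,3,2,1,2,1,2,3,1,1,26] (ℓ=12, even), read p_11/q_11
step 0: (13, 1)  from 13·(1,0) + (0,1)
step 1: (14, 1)  from 1·(13,1) + (1,0)
…
step 4: (217, 16)  from 2·(95,7) + (27,2)
…
step 7: (1153, 85)  from 1·(841,62) + (312,23)
step 8: (3147, 232)  from 2·(1153,85) + (841,62)
…
step 10: (13741, 1013)  from 1·(10594,781) + (3147,232)
step 11: (24335, 1794)  from 1·(13741,1013) + (10594,781)
fundamental: x₁=24335, y₁=1794  (since 592192225 − 184·3218436 = 1)

24335 1794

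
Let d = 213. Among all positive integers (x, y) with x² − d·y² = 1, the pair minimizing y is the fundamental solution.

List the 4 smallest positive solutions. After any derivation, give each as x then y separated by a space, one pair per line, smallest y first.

√213 = [14; 1,1,2,6,1,8,1,6,2,1,1,28, …], period ℓ=12 (even) → k=11
k=0  a_k=14  p_k/q_k = 14/1
k=1  a_k=1  p_k/q_k = 15/1
k=2  a_k=1  p_k/q_k = 29/2
…
k=4  a_k=6  p_k/q_k = 467/32
k=5  a_k=1  p_k/q_k = 540/37
k=6  a_k=8  p_k/q_k = 4787/328
k=7  a_k=1  p_k/q_k = 5327/365
k=8  a_k=6  p_k/q_k = 36749/2518
k=9  a_k=2  p_k/q_k = 78825/5401
k=10  a_k=1  p_k/q_k = 115574/7919
k=11  a_k=1  p_k/q_k = 194399/13320
(x₁, y₁) = (194399, 13320);  194399² − 213·13320² = 1 ✓
(194399+13320√213)^2 = 75581942401 + 5178789360√213
(194399+13320√213)^3 = 29386108041429599 + 2013502945575960√213
(194399+13320√213)^4 = 11425260034216163289601 + 782845918228863306720√213

194399 13320
75581942401 5178789360
29386108041429599 2013502945575960
11425260034216163289601 782845918228863306720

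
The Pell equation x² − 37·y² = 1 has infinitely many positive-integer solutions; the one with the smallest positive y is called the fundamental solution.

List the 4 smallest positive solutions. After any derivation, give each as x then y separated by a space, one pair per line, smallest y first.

d=37: √d = [6; 12] (ℓ=1, odd), read p_1/q_1
step 0: (6, 1)  from 6·(1,0) + (0,1)
step 1: (73, 12)  from 12·(6,1) + (1,0)
fundamental: x₁=73, y₁=12  (since 5329 − 37·144 = 1)
k=2:  x_2 = 73·73+37·12·12 = 10657,  y_2 = 73·12+12·73 = 1752
k=3:  x_3 = 73·10657+37·12·1752 = 1555849,  y_3 = 73·1752+12·10657 = 255780
k=4:  x_4 = 73·1555849+37·12·255780 = 227143297,  y_4 = 73·255780+12·1555849 = 37342128

73 12
10657 1752
1555849 255780
227143297 37342128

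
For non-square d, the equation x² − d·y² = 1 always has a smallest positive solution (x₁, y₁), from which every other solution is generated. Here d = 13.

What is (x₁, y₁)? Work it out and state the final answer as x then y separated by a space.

649 180

d=13: √d = [3; 1,1,1,1,6] (ℓ=5, odd), read p_9/q_9
a_0=3:  p_0=3·1+0=3,  q_0=3·0+1=1
a_1=1:  p_1=1·3+1=4,  q_1=1·1+0=1
a_2=1:  p_2=1·4+3=7,  q_2=1·1+1=2
a_3=1:  p_3=1·7+4=11,  q_3=1·2+1=3
…
a_6=1:  p_6=1·119+18=137,  q_6=1·33+5=38
a_7=1:  p_7=1·137+119=256,  q_7=1·38+33=71
a_8=1:  p_8=1·256+137=393,  q_8=1·71+38=109
a_9=1:  p_9=1·393+256=649,  q_9=1·109+71=180
→ (649, 180).  Check: 649²=421201, 13·180²=421200, difference 1.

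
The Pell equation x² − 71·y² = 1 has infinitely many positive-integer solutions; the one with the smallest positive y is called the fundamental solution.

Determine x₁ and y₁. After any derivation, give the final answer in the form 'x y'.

3480 413

d=71: √d = [8; 2,2,1,7,1,2,2,16] (ℓ=8, even), read p_7/q_7
step 0: (8, 1)  from 8·(1,0) + (0,1)
…
step 4: (455, 54)  from 7·(59,7) + (42,5)
…
step 6: (1483, 176)  from 2·(514,61) + (455,54)
step 7: (3480, 413)  from 2·(1483,176) + (514,61)
fundamental: x₁=3480, y₁=413  (since 12110400 − 71·170569 = 1)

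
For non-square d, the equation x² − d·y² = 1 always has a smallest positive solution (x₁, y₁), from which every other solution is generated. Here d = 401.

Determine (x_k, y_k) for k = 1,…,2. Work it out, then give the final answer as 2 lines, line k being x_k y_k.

√401 = [20; 40, …], period ℓ=1 (odd) → k=1
i=0: a=20 ⇒ p=20, q=1
i=1: a=40 ⇒ p=801, q=40
→ (801, 40).  Check: 801²=641601, 401·40²=641600, difference 1.
n=2: (801,40)∘(801,40) = (801·801+401·40·40, 801·40+40·801) = (1283201,64080)

801 40
1283201 64080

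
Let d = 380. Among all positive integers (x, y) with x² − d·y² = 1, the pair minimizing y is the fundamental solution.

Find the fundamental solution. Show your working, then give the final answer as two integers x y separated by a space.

39 2

√380 = [19; 2,38, …], period ℓ=2 (even) → k=1
k=0  a_k=19  p_k/q_k = 19/1
k=1  a_k=2  p_k/q_k = 39/2
(x₁, y₁) = (39, 2);  39² − 380·2² = 1 ✓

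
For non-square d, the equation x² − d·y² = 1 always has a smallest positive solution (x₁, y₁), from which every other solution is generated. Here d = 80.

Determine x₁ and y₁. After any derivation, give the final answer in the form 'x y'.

9 1

√80 = [8; 1,16, …], period ℓ=2 (even) → k=1
step 0: (8, 1)  from 8·(1,0) + (0,1)
step 1: (9, 1)  from 1·(8,1) + (1,0)
→ (9, 1).  Check: 9²=81, 80·1²=80, difference 1.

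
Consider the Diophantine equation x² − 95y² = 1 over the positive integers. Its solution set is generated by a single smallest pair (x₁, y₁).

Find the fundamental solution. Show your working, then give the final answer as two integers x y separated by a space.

[9; 1,2,1,18] for √95; ℓ=4 ⇒ convergent index 3
a_0=9:  p_0=9·1+0=9,  q_0=9·0+1=1
a_1=1:  p_1=1·9+1=10,  q_1=1·1+0=1
a_2=2:  p_2=2·10+9=29,  q_2=2·1+1=3
a_3=1:  p_3=1·29+10=39,  q_3=1·3+1=4
(x₁, y₁) = (39, 4);  39² − 95·4² = 1 ✓

39 4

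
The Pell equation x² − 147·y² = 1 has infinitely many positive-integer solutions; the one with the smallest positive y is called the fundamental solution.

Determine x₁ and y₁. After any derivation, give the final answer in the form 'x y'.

[12; 8,24] for √147; ℓ=2 ⇒ convergent index 1
k=0  a_k=12  p_k/q_k = 12/1
k=1  a_k=8  p_k/q_k = 97/8
→ (97, 8).  Check: 97²=9409, 147·8²=9408, difference 1.

97 8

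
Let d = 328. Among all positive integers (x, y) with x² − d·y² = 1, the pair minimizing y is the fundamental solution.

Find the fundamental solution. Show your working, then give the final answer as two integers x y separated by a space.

√328 → a₀=18, period (9,36); ℓ=2 even so k=1
i=0: a=18 ⇒ p=18, q=1
i=1: a=9 ⇒ p=163, q=9
→ (163, 9).  Check: 163²=26569, 328·9²=26568, difference 1.

163 9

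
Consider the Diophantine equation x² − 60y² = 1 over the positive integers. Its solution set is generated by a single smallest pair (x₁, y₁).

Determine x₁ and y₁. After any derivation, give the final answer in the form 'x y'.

[7; 1,2,1,14] for √60; ℓ=4 ⇒ convergent index 3
k=0  a_k=7  p_k/q_k = 7/1
k=1  a_k=1  p_k/q_k = 8/1
k=2  a_k=2  p_k/q_k = 23/3
k=3  a_k=1  p_k/q_k = 31/4
(x₁, y₁) = (31, 4);  31² − 60·4² = 1 ✓

31 4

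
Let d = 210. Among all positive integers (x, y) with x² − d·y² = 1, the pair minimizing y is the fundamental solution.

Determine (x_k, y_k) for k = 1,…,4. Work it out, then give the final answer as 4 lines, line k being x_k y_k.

29 2
1681 116
97469 6726
5651521 389992

√210 = [14; 2,28, …], period ℓ=2 (even) → k=1
k=0  a_k=14  p_k/q_k = 14/1
k=1  a_k=2  p_k/q_k = 29/2
fundamental: x₁=29, y₁=2  (since 841 − 210·4 = 1)
(29+2√210)^2 = 1681 + 116√210
(29+2√210)^3 = 97469 + 6726√210
(29+2√210)^4 = 5651521 + 389992√210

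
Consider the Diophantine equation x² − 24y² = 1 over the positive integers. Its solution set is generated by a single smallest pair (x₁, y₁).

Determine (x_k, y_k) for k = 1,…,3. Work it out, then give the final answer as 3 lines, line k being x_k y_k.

[4; 1,8] for √24; ℓ=2 ⇒ convergent index 1
a_0=4:  p_0=4·1+0=4,  q_0=4·0+1=1
a_1=1:  p_1=1·4+1=5,  q_1=1·1+0=1
fundamental: x₁=5, y₁=1  (since 25 − 24·1 = 1)
(5+1√24)^2 = 49 + 10√24
(5+1√24)^3 = 485 + 99√24

5 1
49 10
485 99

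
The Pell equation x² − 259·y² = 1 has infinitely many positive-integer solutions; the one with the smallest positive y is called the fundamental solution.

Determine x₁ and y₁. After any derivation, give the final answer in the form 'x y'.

d=259: √d = [16; 10,1,2,3,4,3,2,1,10,32] (ℓ=10, even), read p_9/q_9
i=0: a=16 ⇒ p=16, q=1
i=1: a=10 ⇒ p=161, q=10
…
i=3: a=2 ⇒ p=515, q=32
i=4: a=3 ⇒ p=1722, q=107
…
i=8: a=1 ⇒ p=79196, q=4921
i=9: a=10 ⇒ p=847225, q=52644
→ (847225, 52644).  Check: 847225²=717790200625, 259·52644²=717790200624, difference 1.

847225 52644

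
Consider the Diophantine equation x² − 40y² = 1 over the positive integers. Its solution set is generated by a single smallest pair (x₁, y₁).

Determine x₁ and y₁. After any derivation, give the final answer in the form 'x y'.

19 3

d=40: √d = [6; 3,12] (ℓ=2, even), read p_1/q_1
step 0: (6, 1)  from 6·(1,0) + (0,1)
step 1: (19, 3)  from 3·(6,1) + (1,0)
→ (19, 3).  Check: 19²=361, 40·3²=360, difference 1.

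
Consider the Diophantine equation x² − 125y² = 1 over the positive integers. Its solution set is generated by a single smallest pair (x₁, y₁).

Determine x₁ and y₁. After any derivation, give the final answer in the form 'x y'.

√125 → a₀=11, period (5,1,1,5,22); ℓ=5 odd so k=9
i=0: a=11 ⇒ p=11, q=1
…
i=2: a=1 ⇒ p=67, q=6
i=3: a=1 ⇒ p=123, q=11
i=4: a=5 ⇒ p=682, q=61
i=5: a=22 ⇒ p=15127, q=1353
i=6: a=5 ⇒ p=76317, q=6826
i=7: a=1 ⇒ p=91444, q=8179
i=8: a=1 ⇒ p=167761, q=15005
i=9: a=5 ⇒ p=930249, q=83204
(x₁, y₁) = (930249, 83204);  930249² − 125·83204² = 1 ✓

930249 83204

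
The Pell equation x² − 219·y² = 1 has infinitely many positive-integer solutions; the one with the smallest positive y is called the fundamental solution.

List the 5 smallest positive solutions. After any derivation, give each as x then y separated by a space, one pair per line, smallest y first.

d=219: √d = [14; 1,3,1,28] (ℓ=4, even), read p_3/q_3
step 0: (14, 1)  from 14·(1,0) + (0,1)
…
step 2: (59, 4)  from 3·(15,1) + (14,1)
step 3: (74, 5)  from 1·(59,4) + (15,1)
fundamental: x₁=74, y₁=5  (since 5476 − 219·25 = 1)
n=2: (74,5)∘(74,5) = (74·74+219·5·5, 74·5+5·74) = (10951,740)
n=3: (10951,740)∘(74,5) = (74·10951+219·5·740, 74·740+5·10951) = (1620674,109515)
n=4: (1620674,109515)∘(74,5) = (74·1620674+219·5·109515, 74·109515+5·1620674) = (239848801,16207480)
n=5: (239848801,16207480)∘(74,5) = (74·239848801+219·5·16207480, 74·16207480+5·239848801) = (35496001874,2398597525)

74 5
10951 740
1620674 109515
239848801 16207480
35496001874 2398597525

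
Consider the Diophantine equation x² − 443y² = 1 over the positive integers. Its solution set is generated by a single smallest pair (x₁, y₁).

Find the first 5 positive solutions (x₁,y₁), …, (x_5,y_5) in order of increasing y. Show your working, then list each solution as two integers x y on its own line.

d=443: √d = [21; 21,42] (ℓ=2, even), read p_1/q_1
i=0: a=21 ⇒ p=21, q=1
i=1: a=21 ⇒ p=442, q=21
→ (442, 21).  Check: 442²=195364, 443·21²=195363, difference 1.
(x_2, y_2) = (442·442 + 443·21·21, 442·21 + 21·442) = (390727, 18564)
(x_3, y_3) = (442·390727 + 443·21·18564, 442·18564 + 21·390727) = (345402226, 16410555)
(x_4, y_4) = (442·345402226 + 443·21·16410555, 442·16410555 + 21·345402226) = (305335177057, 14506912056)
(x_5, y_5) = (442·305335177057 + 443·21·14506912056, 442·14506912056 + 21·305335177057) = (269915951116162, 12824093846949)

442 21
390727 18564
345402226 16410555
305335177057 14506912056
269915951116162 12824093846949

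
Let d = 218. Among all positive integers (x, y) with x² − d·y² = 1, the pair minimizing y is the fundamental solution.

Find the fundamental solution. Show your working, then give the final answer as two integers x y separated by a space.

126003 8534

√218 → a₀=14, period (1,3,3,1,28); ℓ=5 odd so k=9
a_0=14:  p_0=14·1+0=14,  q_0=14·0+1=1
a_1=1:  p_1=1·14+1=15,  q_1=1·1+0=1
a_2=3:  p_2=3·15+14=59,  q_2=3·1+1=4
a_3=3:  p_3=3·59+15=192,  q_3=3·4+1=13
a_4=1:  p_4=1·192+59=251,  q_4=1·13+4=17
a_5=28:  p_5=28·251+192=7220,  q_5=28·17+13=489
a_6=1:  p_6=1·7220+251=7471,  q_6=1·489+17=506
a_7=3:  p_7=3·7471+7220=29633,  q_7=3·506+489=2007
a_8=3:  p_8=3·29633+7471=96370,  q_8=3·2007+506=6527
a_9=1:  p_9=1·96370+29633=126003,  q_9=1·6527+2007=8534
→ (126003, 8534).  Check: 126003²=15876756009, 218·8534²=15876756008, difference 1.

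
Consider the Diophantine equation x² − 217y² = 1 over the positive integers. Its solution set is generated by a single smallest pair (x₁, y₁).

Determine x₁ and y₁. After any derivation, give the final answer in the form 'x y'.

3844063 260952

[14; 1,2,1,2,1,…,2,1,28] for √217; ℓ=16 ⇒ convergent index 15
k=0  a_k=14  p_k/q_k = 14/1
…
k=4  a_k=2  p_k/q_k = 162/11
…
k=6  a_k=1  p_k/q_k = 383/26
…
k=8  a_k=4  p_k/q_k = 15055/1022
…
k=10  a_k=1  p_k/q_k = 154218/10469
k=11  a_k=1  p_k/q_k = 293381/19916
…
k=13  a_k=1  p_k/q_k = 1034361/70217
k=14  a_k=2  p_k/q_k = 2809702/190735
k=15  a_k=1  p_k/q_k = 3844063/260952
→ (3844063, 260952).  Check: 3844063²=14776820347969, 217·260952²=14776820347968, difference 1.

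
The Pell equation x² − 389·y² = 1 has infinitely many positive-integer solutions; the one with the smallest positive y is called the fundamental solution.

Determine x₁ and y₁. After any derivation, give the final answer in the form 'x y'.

3287049 166660

√389 = [19; 1,2,1,1,1,1,2,1,38, …], period ℓ=9 (odd) → k=17
step 0: (19, 1)  from 19·(1,0) + (0,1)
step 1: (20, 1)  from 1·(19,1) + (1,0)
…
step 11: (151493, 7681)  from 2·(50925,2582) + (49643,2517)
…
step 16: (2376809, 120509)  from 2·(910240,46151) + (556329,28207)
step 17: (3287049, 166660)  from 1·(2376809,120509) + (910240,46151)
→ (3287049, 166660).  Check: 3287049²=10804691128401, 389·166660²=10804691128400, difference 1.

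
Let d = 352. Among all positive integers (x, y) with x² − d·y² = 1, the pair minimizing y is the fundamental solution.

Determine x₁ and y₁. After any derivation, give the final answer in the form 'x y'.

77617 4137

d=352: √d = [18; 1,3,5,9,5,3,1,36] (ℓ=8, even), read p_7/q_7
i=0: a=18 ⇒ p=18, q=1
i=1: a=1 ⇒ p=19, q=1
i=2: a=3 ⇒ p=75, q=4
i=3: a=5 ⇒ p=394, q=21
…
i=6: a=3 ⇒ p=59118, q=3151
i=7: a=1 ⇒ p=77617, q=4137
→ (77617, 4137).  Check: 77617²=6024398689, 352·4137²=6024398688, difference 1.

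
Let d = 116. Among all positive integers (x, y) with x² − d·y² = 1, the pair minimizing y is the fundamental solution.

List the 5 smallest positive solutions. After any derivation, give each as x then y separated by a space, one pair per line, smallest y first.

9801 910
192119201 17837820
3765920568201 349656946730
73819574785756801 6853975451963640
1447011301184484245001 134351626459734324550

√116 = [10; 1,3,2,1,4,1,2,3,1,20, …], period ℓ=10 (even) → k=9
k=0  a_k=10  p_k/q_k = 10/1
k=1  a_k=1  p_k/q_k = 11/1
…
k=3  a_k=2  p_k/q_k = 97/9
…
k=6  a_k=1  p_k/q_k = 797/74
…
k=8  a_k=3  p_k/q_k = 7550/701
k=9  a_k=1  p_k/q_k = 9801/910
fundamental: x₁=9801, y₁=910  (since 96059601 − 116·828100 = 1)
n=2: (9801,910)∘(9801,910) = (9801·9801+116·910·910, 9801·910+910·9801) = (192119201,17837820)
n=3: (192119201,17837820)∘(9801,910) = (9801·192119201+116·910·17837820, 9801·17837820+910·192119201) = (3765920568201,349656946730)
n=4: (3765920568201,349656946730)∘(9801,910) = (9801·3765920568201+116·910·349656946730, 9801·349656946730+910·3765920568201) = (73819574785756801,6853975451963640)
n=5: (73819574785756801,6853975451963640)∘(9801,910) = (9801·73819574785756801+116·910·6853975451963640, 9801·6853975451963640+910·73819574785756801) = (1447011301184484245001,134351626459734324550)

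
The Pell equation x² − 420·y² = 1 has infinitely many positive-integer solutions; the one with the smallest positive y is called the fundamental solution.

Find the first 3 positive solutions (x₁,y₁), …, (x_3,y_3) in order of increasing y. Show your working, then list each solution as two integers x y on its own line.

√420 = [20; 2,40, …], period ℓ=2 (even) → k=1
step 0: (20, 1)  from 20·(1,0) + (0,1)
step 1: (41, 2)  from 2·(20,1) + (1,0)
fundamental: x₁=41, y₁=2  (since 1681 − 420·4 = 1)
n=2: (41,2)∘(41,2) = (41·41+420·2·2, 41·2+2·41) = (3361,164)
n=3: (3361,164)∘(41,2) = (41·3361+420·2·164, 41·164+2·3361) = (275561,13446)

41 2
3361 164
275561 13446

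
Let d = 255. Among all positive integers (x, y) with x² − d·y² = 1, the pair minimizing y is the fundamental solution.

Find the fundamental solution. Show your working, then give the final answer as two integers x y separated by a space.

16 1

√255 = [15; 1,30, …], period ℓ=2 (even) → k=1
i=0: a=15 ⇒ p=15, q=1
i=1: a=1 ⇒ p=16, q=1
→ (16, 1).  Check: 16²=256, 255·1²=255, difference 1.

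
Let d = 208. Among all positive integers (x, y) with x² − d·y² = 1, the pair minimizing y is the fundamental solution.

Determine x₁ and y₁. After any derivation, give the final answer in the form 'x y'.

649 45

√208 → a₀=14, period (2,2,1,2,2,28); ℓ=6 even so k=5
k=0  a_k=14  p_k/q_k = 14/1
…
k=4  a_k=2  p_k/q_k = 274/19
k=5  a_k=2  p_k/q_k = 649/45
fundamental: x₁=649, y₁=45  (since 421201 − 208·2025 = 1)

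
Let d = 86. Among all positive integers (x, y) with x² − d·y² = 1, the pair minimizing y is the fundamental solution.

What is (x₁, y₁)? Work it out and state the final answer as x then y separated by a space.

√86 = [9; 3,1,1,1,8,1,1,1,3,18, …], period ℓ=10 (even) → k=9
k=0  a_k=9  p_k/q_k = 9/1
k=1  a_k=3  p_k/q_k = 28/3
k=2  a_k=1  p_k/q_k = 37/4
k=3  a_k=1  p_k/q_k = 65/7
…
k=5  a_k=8  p_k/q_k = 881/95
…
k=7  a_k=1  p_k/q_k = 1864/201
k=8  a_k=1  p_k/q_k = 2847/307
k=9  a_k=3  p_k/q_k = 10405/1122
→ (10405, 1122).  Check: 10405²=108264025, 86·1122²=108264024, difference 1.

10405 1122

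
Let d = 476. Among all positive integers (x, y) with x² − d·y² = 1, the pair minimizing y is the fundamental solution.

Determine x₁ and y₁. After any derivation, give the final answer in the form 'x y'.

28799 1320

√476 → a₀=21, period (1,4,2,10,2,4,1,42); ℓ=8 even so k=7
i=0: a=21 ⇒ p=21, q=1
…
i=3: a=2 ⇒ p=240, q=11
…
i=5: a=2 ⇒ p=5258, q=241
i=6: a=4 ⇒ p=23541, q=1079
i=7: a=1 ⇒ p=28799, q=1320
→ (28799, 1320).  Check: 28799²=829382401, 476·1320²=829382400, difference 1.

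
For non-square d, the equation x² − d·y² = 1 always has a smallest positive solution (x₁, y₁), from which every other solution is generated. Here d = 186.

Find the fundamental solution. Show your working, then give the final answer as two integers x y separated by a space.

7501 550

d=186: √d = [13; 1,1,1,3,4,3,1,1,1,26] (ℓ=10, even), read p_9/q_9
step 0: (13, 1)  from 13·(1,0) + (0,1)
…
step 4: (150, 11)  from 3·(41,3) + (27,2)
…
step 6: (2073, 152)  from 3·(641,47) + (150,11)
step 7: (2714, 199)  from 1·(2073,152) + (641,47)
step 8: (4787, 351)  from 1·(2714,199) + (2073,152)
step 9: (7501, 550)  from 1·(4787,351) + (2714,199)
→ (7501, 550).  Check: 7501²=56265001, 186·550²=56265000, difference 1.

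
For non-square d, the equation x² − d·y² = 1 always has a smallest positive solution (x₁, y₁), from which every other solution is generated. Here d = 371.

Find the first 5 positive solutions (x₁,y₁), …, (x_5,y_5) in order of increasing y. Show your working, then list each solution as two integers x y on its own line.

1695 88
5746049 298320
19479104415 1011304712
66034158220801 3428322675360
223855776889410975 11622012858165688

√371 = [19; 3,1,4,1,3,38, …], period ℓ=6 (even) → k=5
i=0: a=19 ⇒ p=19, q=1
i=1: a=3 ⇒ p=58, q=3
i=2: a=1 ⇒ p=77, q=4
i=3: a=4 ⇒ p=366, q=19
i=4: a=1 ⇒ p=443, q=23
i=5: a=3 ⇒ p=1695, q=88
→ (1695, 88).  Check: 1695²=2873025, 371·88²=2873024, difference 1.
n=2: (1695,88)∘(1695,88) = (1695·1695+371·88·88, 1695·88+88·1695) = (5746049,298320)
n=3: (5746049,298320)∘(1695,88) = (1695·5746049+371·88·298320, 1695·298320+88·5746049) = (19479104415,1011304712)
n=4: (19479104415,1011304712)∘(1695,88) = (1695·19479104415+371·88·1011304712, 1695·1011304712+88·19479104415) = (66034158220801,3428322675360)
n=5: (66034158220801,3428322675360)∘(1695,88) = (1695·66034158220801+371·88·3428322675360, 1695·3428322675360+88·66034158220801) = (223855776889410975,11622012858165688)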